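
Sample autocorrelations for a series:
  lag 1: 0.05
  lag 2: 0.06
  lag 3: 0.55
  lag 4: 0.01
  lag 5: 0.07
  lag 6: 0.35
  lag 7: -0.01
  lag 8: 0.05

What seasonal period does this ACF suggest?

The largest autocorrelation is r_3 = 0.55, with a weaker echo at lag 6 (0.35); the remaining lags stay at or below 0.07.
The dominant spike at lag 3 indicates a seasonal period of 3.

3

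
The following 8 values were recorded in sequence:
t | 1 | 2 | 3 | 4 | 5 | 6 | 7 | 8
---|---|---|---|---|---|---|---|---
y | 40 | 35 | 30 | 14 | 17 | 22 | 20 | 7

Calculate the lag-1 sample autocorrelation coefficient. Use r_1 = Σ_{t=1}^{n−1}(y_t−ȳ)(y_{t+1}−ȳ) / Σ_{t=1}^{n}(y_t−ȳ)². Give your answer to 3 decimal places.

0.388

Mean ȳ = (40 + 35 + 30 + 14 + 17 + 22 + 20 + 7)/8 = 23.1250
Σ(y_t−ȳ)(y_{t+1}−ȳ) = (200.3906) + (81.6406) + (-62.7344) + (55.8906) + (6.8906) + (3.5156) + (50.3906) = 335.9844
Denominator Σ(y_t−ȳ)² = 864.8750
r_1 = 335.9844 / 864.8750 = 0.388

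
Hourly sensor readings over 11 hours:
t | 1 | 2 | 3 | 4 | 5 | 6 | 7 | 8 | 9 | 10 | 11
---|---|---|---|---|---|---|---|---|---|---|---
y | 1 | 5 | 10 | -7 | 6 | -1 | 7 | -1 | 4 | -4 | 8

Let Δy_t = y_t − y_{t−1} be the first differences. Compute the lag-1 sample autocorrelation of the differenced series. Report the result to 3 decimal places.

First differences Δy: 4, 5, -17, 13, -7, 8, -8, 5, -8, 12
Mean of differences = 0.7000
Numerator Σ(Δy_t−Δȳ)(Δy_{t+1}−Δȳ) = -667.1900
Denominator Σ(Δy_t−Δȳ)² = 904.1000
r_1(Δy) = -667.1900 / 904.1000 = -0.738

-0.738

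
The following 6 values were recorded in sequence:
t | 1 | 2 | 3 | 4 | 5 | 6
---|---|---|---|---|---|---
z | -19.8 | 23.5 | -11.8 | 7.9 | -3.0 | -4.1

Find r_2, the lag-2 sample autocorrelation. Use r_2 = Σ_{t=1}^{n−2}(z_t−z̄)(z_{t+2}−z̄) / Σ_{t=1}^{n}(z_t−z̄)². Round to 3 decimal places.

0.357

Mean z̄ = (-19.8 + 23.5 − 11.8 + 7.9 − 3.0 − 4.1)/6 = -1.2167
Deviations from mean: -18.5833, 24.7167, -10.5833, 9.1167, -1.7833, -2.8833
Σ(z_t−z̄)(z_{t+2}−z̄) = (196.6736) + (225.3336) + (18.8736) + (-26.2864) = 414.5944
Denominator Σ(z_t−z̄)² = 1162.8683
r_2 = 414.5944 / 1162.8683 = 0.357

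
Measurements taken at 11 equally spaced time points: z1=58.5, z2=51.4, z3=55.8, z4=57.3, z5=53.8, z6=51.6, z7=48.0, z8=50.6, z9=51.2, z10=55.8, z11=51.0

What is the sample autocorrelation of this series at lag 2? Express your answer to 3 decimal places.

Mean z̄ = (58.5 + 51.4 + 55.8 + 57.3 + 53.8 + 51.6 + 48.0 + 50.6 + 51.2 + 55.8 + 51.0)/11 = 53.1818
Numerator Σ_{t=1}^{9}(z_t−z̄)(z_{t+2}−z̄) = 10.4048
Denominator Σ(z_t−z̄)² = 107.2164
r_2 = 10.4048 / 107.2164 = 0.097

0.097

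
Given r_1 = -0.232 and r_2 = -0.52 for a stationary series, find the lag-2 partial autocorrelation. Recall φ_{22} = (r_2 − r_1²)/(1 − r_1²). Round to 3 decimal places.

-0.606

φ_{22} = (r_2 − r_1²) / (1 − r_1²)
r_1² = (-0.232)² = 0.053824
Numerator = -0.52 − 0.0538 = -0.5738; denominator = 1 − 0.0538 = 0.9462
φ_{22} = -0.5738 / 0.9462 = -0.606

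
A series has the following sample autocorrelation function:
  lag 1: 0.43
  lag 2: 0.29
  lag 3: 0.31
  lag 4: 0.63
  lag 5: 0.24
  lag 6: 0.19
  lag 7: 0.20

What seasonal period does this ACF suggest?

4

The largest autocorrelation is r_4 = 0.63; the remaining lags stay at or below 0.43. The elevated value at lag 1 (0.43), dropping to 0.29 at lag 2, reflects decaying short-term dependence rather than seasonality.
The dominant spike at lag 4 indicates a seasonal period of 4.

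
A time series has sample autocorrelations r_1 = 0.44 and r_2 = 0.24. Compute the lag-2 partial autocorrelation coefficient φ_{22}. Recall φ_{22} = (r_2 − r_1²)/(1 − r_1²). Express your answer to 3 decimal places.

φ_{22} = (r_2 − r_1²) / (1 − r_1²)
r_1² = (0.44)² = 0.1936
Numerator = 0.24 − 0.1936 = 0.0464; denominator = 1 − 0.1936 = 0.8064
φ_{22} = 0.0464 / 0.8064 = 0.058

0.058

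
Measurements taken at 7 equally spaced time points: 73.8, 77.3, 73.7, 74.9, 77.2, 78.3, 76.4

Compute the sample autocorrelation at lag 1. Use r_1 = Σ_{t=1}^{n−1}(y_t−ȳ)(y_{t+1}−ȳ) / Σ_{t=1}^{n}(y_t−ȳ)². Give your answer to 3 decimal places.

-0.044

Mean ȳ = (73.8 + 77.3 + 73.7 + 74.9 + 77.2 + 78.3 + 76.4)/7 = 75.9429
Deviations from mean: -2.1429, 1.3571, -2.2429, -1.0429, 1.2571, 2.3571, 0.4571
Σ(y_t−ȳ)(y_{t+1}−ȳ) = (-2.9082) + (-3.0439) + (2.3390) + (-1.3110) + (2.9633) + (1.0776) = -0.8833
Denominator Σ(y_t−ȳ)² = 19.8971
r_1 = -0.8833 / 19.8971 = -0.044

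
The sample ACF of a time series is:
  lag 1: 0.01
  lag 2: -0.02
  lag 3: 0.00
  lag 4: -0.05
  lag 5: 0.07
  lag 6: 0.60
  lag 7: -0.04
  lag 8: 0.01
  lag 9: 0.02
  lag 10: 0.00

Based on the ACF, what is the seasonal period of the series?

6

The largest autocorrelation is r_6 = 0.60; the remaining lags stay at or below 0.07.
The dominant spike at lag 6 indicates a seasonal period of 6.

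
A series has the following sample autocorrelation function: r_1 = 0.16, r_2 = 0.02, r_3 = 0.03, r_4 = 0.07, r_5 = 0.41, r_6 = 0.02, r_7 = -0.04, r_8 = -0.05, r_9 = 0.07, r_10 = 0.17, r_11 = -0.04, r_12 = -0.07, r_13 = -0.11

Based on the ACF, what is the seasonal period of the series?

The largest autocorrelation is r_5 = 0.41, with a weaker echo at lag 10 (0.17); the remaining lags stay at or below 0.16.
The dominant spike at lag 5 indicates a seasonal period of 5.

5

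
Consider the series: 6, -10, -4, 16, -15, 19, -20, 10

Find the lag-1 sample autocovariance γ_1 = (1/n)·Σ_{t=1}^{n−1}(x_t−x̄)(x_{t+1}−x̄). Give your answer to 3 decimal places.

Mean x̄ = (6 − 10 − 4 + 16 − 15 + 19 − 20 + 10)/8 = 0.2500
Σ_{t=1}^{7}(x_t−x̄)(x_{t+1}−x̄) = -1185.5625
γ_1 = -1185.5625 / 8 = -148.195

-148.195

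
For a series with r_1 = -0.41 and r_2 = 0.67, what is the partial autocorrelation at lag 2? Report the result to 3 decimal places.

φ_{22} = (r_2 − r_1²) / (1 − r_1²)
r_1² = (-0.41)² = 0.1681
Numerator = 0.67 − 0.1681 = 0.5019; denominator = 1 − 0.1681 = 0.8319
φ_{22} = 0.5019 / 0.8319 = 0.603

0.603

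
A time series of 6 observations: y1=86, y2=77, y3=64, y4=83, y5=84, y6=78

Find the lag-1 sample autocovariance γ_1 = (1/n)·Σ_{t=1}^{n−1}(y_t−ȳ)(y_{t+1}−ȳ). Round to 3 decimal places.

Mean ȳ = (86 + 77 + 64 + 83 + 84 + 78)/6 = 78.6667
Σ_{t=1}^{5}(y_t−ȳ)(y_{t+1}−ȳ) = -31.7778
γ_1 = -31.7778 / 6 = -5.296

-5.296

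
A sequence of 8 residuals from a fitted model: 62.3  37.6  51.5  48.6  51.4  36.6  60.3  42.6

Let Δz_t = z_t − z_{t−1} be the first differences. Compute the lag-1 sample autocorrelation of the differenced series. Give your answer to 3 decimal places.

First differences Δz: -24.7, 13.9, -2.9, 2.8, -14.8, 23.7, -17.7
Mean of differences = -2.8143
Numerator Σ(Δz_t−Δz̄)(Δz_{t+1}−Δz̄) = -1147.4859
Denominator Σ(Δz_t−Δz̄)² = 1858.1286
r_1(Δz) = -1147.4859 / 1858.1286 = -0.618

-0.618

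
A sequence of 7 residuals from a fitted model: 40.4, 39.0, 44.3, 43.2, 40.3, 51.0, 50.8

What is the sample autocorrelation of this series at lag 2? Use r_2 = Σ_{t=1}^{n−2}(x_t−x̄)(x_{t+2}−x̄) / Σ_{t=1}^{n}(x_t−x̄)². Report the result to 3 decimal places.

-0.193

Mean x̄ = (40.4 + 39.0 + 44.3 + 43.2 + 40.3 + 51.0 + 50.8)/7 = 44.1429
Deviations from mean: -3.7429, -5.1429, 0.1571, -0.9429, -3.8429, 6.8571, 6.6571
Σ(x_t−x̄)(x_{t+2}−x̄) = (-0.5882) + (4.8490) + (-0.6039) + (-6.4653) + (-25.5824) = -28.3908
Denominator Σ(x_t−x̄)² = 147.4771
r_2 = -28.3908 / 147.4771 = -0.193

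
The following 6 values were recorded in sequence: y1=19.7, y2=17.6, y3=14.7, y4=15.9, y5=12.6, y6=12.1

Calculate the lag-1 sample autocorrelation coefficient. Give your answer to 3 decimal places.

Mean ȳ = (19.7 + 17.6 + 14.7 + 15.9 + 12.6 + 12.1)/6 = 15.4333
Deviations from mean: 4.2667, 2.1667, -0.7333, 0.4667, -2.8333, -3.3333
Σ(y_t−ȳ)(y_{t+1}−ȳ) = (9.2444) + (-1.5889) + (-0.3422) + (-1.3222) + (9.4444) = 15.4356
Denominator Σ(y_t−ȳ)² = 42.7933
r_1 = 15.4356 / 42.7933 = 0.361

0.361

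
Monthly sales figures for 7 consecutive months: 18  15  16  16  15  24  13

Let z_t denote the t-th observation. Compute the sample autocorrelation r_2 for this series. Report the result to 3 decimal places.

Mean z̄ = (18 + 15 + 16 + 16 + 15 + 24 + 13)/7 = 16.7143
Deviations from mean: 1.2857, -1.7143, -0.7143, -0.7143, -1.7143, 7.2857, -3.7143
Σ(z_t−z̄)(z_{t+2}−z̄) = (-0.9184) + (1.2245) + (1.2245) + (-5.2041) + (6.3673) = 2.6939
Denominator Σ(z_t−z̄)² = 75.4286
r_2 = 2.6939 / 75.4286 = 0.036

0.036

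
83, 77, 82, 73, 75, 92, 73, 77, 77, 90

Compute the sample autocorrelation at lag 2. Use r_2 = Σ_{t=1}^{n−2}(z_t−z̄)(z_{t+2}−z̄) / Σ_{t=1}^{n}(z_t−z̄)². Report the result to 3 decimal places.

-0.191

Mean z̄ = (83 + 77 + 82 + 73 + 75 + 92 + 73 + 77 + 77 + 90)/10 = 79.9000
Numerator Σ_{t=1}^{8}(z_t−z̄)(z_{t+2}−z̄) = -77.8200
Denominator Σ(z_t−z̄)² = 406.9000
r_2 = -77.8200 / 406.9000 = -0.191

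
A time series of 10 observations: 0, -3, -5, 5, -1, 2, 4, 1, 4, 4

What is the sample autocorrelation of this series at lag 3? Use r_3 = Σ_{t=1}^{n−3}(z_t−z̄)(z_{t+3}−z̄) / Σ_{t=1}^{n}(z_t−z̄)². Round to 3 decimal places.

0.212

Mean z̄ = (0 − 3 − 5 + 5 − 1 + 2 + 4 + 1 + 4 + 4)/10 = 1.1000
Σ(z_t−z̄)(z_{t+3}−z̄) = (-4.2900) + (8.6100) + (-5.4900) + (11.3100) + (0.2100) + (2.6100) + (8.4100) = 21.3700
Denominator Σ(z_t−z̄)² = 100.9000
r_3 = 21.3700 / 100.9000 = 0.212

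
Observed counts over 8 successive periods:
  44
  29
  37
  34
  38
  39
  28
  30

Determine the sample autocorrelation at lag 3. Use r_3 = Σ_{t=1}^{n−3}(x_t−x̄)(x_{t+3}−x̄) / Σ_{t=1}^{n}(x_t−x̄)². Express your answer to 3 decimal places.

Mean x̄ = (44 + 29 + 37 + 34 + 38 + 39 + 28 + 30)/8 = 34.8750
Deviations from mean: 9.1250, -5.8750, 2.1250, -0.8750, 3.1250, 4.1250, -6.8750, -4.8750
Numerator Σ_{t=1}^{5}(x_t−x̄)(x_{t+3}−x̄) = -26.7969
Denominator Σ(x_t−x̄)² = 220.8750
r_3 = -26.7969 / 220.8750 = -0.121

-0.121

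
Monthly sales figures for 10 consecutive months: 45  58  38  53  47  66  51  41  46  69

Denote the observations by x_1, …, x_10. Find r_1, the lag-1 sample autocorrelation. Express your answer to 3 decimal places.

Mean x̄ = (45 + 58 + 38 + 53 + 47 + 66 + 51 + 41 + 46 + 69)/10 = 51.4000
Numerator Σ_{t=1}^{9}(x_t−x̄)(x_{t+1}−x̄) = -263.9600
Denominator Σ(x_t−x̄)² = 946.4000
r_1 = -263.9600 / 946.4000 = -0.279

-0.279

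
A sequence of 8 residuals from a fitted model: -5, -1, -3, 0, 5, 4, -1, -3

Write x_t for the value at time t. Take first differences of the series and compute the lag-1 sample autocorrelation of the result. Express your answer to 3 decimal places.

0.131

First differences Δx: 4, -2, 3, 5, -1, -5, -2
Mean of differences = 0.2857
Numerator Σ(Δx_t−Δx̄)(Δx_{t+1}−Δx̄) = 10.9184
Denominator Σ(Δx_t−Δx̄)² = 83.4286
r_1(Δx) = 10.9184 / 83.4286 = 0.131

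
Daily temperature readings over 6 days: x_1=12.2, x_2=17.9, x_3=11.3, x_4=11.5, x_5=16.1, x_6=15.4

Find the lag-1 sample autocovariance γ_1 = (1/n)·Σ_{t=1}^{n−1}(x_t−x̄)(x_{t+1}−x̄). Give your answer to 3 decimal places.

Mean x̄ = (12.2 + 17.9 + 11.3 + 11.5 + 16.1 + 15.4)/6 = 14.0667
Deviations: -1.8667, 3.8333, -2.7667, -2.5667, 2.0333, 1.3333
Σ_{t=1}^{5}(x_t−x̄)(x_{t+1}−x̄) = -13.1678
γ_1 = -13.1678 / 6 = -2.195

-2.195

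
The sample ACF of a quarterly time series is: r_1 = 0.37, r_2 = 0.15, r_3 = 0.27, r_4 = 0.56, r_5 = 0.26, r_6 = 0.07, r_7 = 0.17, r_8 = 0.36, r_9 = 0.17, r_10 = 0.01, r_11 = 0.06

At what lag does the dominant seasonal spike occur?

The largest autocorrelation is r_4 = 0.56; the remaining lags stay at or below 0.37. The elevated value at lag 1 (0.37), dropping to 0.15 at lag 2, reflects decaying short-term dependence rather than seasonality.
The dominant spike at lag 4 indicates a seasonal period of 4.

4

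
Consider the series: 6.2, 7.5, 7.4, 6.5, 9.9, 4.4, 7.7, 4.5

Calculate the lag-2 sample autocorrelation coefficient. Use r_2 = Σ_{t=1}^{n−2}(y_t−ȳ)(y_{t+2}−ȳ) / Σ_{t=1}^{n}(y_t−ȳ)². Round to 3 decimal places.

0.455

Mean ȳ = (6.2 + 7.5 + 7.4 + 6.5 + 9.9 + 4.4 + 7.7 + 4.5)/8 = 6.7625
Σ(y_t−ȳ)(y_{t+2}−ȳ) = (-0.3586) + (-0.1936) + (2.0002) + (0.6202) + (2.9414) + (5.3452) = 10.3547
Denominator Σ(y_t−ȳ)² = 22.7588
r_2 = 10.3547 / 22.7588 = 0.455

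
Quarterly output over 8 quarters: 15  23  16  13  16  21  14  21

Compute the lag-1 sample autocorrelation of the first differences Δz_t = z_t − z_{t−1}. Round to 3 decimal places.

-0.426

First differences Δz: 8, -7, -3, 3, 5, -7, 7
Mean of differences = 0.8571
Numerator Σ(Δz_t−Δz̄)(Δz_{t+1}−Δz̄) = -106.0204
Denominator Σ(Δz_t−Δz̄)² = 248.8571
r_1(Δz) = -106.0204 / 248.8571 = -0.426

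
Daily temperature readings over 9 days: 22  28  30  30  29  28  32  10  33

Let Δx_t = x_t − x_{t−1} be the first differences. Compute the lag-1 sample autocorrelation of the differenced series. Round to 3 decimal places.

First differences Δx: 6, 2, 0, -1, -1, 4, -22, 23
Mean of differences = 1.3750
Numerator Σ(Δx_t−Δx̄)(Δx_{t+1}−Δx̄) = -562.1406
Denominator Σ(Δx_t−Δx̄)² = 1055.8750
r_1(Δx) = -562.1406 / 1055.8750 = -0.532

-0.532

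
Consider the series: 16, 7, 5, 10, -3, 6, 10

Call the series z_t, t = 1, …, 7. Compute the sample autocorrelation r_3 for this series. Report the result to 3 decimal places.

Mean z̄ = (16 + 7 + 5 + 10 − 3 + 6 + 10)/7 = 7.2857
Deviations from mean: 8.7143, -0.2857, -2.2857, 2.7143, -10.2857, -1.2857, 2.7143
Σ(z_t−z̄)(z_{t+3}−z̄) = (23.6531) + (2.9388) + (2.9388) + (7.3673) = 36.8980
Denominator Σ(z_t−z̄)² = 203.4286
r_3 = 36.8980 / 203.4286 = 0.181

0.181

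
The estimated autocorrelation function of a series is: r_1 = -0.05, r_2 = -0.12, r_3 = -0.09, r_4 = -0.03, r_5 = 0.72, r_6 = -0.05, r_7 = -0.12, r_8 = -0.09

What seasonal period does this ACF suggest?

5

The largest autocorrelation is r_5 = 0.72; the remaining lags stay at or below -0.03.
The dominant spike at lag 5 indicates a seasonal period of 5.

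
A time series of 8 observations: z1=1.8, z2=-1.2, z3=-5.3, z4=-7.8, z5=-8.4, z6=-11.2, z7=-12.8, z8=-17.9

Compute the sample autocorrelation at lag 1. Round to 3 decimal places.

Mean z̄ = (1.8 − 1.2 − 5.3 − 7.8 − 8.4 − 11.2 − 12.8 − 17.9)/8 = -7.8500
Deviations from mean: 9.6500, 6.6500, 2.5500, 0.0500, -0.5500, -3.3500, -4.9500, -10.0500
Numerator Σ_{t=1}^{7}(z_t−z̄)(z_{t+1}−z̄) = 149.4025
Denominator Σ(z_t−z̄)² = 280.8800
r_1 = 149.4025 / 280.8800 = 0.532

0.532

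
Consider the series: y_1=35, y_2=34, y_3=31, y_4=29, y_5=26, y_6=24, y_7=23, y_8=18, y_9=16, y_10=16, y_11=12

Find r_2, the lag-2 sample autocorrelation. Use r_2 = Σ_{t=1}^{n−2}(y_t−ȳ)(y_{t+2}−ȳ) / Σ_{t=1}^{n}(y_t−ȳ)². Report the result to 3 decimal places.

0.479

Mean ȳ = (35 + 34 + 31 + 29 + 26 + 24 + 23 + 18 + 16 + 16 + 12)/11 = 24.0000
Numerator Σ_{t=1}^{9}(y_t−ȳ)(y_{t+2}−ȳ) = 291.0000
Denominator Σ(y_t−ȳ)² = 608.0000
r_2 = 291.0000 / 608.0000 = 0.479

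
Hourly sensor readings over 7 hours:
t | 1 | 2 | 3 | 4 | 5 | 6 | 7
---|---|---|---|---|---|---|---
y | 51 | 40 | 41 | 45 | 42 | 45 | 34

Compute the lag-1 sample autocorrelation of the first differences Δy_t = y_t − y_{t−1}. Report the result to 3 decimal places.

First differences Δy: -11, 1, 4, -3, 3, -11
Mean of differences = -2.8333
Numerator Σ(Δy_t−Δȳ)(Δy_{t+1}−Δȳ) = -54.8611
Denominator Σ(Δy_t−Δȳ)² = 228.8333
r_1(Δy) = -54.8611 / 228.8333 = -0.240

-0.240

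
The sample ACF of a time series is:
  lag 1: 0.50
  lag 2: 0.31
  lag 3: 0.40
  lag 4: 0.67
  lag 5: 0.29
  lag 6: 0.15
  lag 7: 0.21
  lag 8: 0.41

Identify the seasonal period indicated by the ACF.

4

The largest autocorrelation is r_4 = 0.67; the remaining lags stay at or below 0.50. The elevated value at lag 1 (0.50), dropping to 0.31 at lag 2, reflects decaying short-term dependence rather than seasonality.
The dominant spike at lag 4 indicates a seasonal period of 4.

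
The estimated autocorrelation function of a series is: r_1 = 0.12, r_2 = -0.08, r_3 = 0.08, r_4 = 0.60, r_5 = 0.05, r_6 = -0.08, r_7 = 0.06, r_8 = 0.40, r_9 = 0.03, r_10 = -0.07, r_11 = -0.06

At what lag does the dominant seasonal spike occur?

4

The largest autocorrelation is r_4 = 0.60, with a weaker echo at lag 8 (0.40); the remaining lags stay at or below 0.12.
The dominant spike at lag 4 indicates a seasonal period of 4.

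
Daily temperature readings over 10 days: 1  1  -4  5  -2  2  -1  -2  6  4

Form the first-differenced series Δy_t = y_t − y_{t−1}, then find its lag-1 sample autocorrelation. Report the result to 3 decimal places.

First differences Δy: 0, -5, 9, -7, 4, -3, -1, 8, -2
Mean of differences = 0.3333
Numerator Σ(Δy_t−Δȳ)(Δy_{t+1}−Δȳ) = -170.7778
Denominator Σ(Δy_t−Δȳ)² = 248.0000
r_1(Δy) = -170.7778 / 248.0000 = -0.689

-0.689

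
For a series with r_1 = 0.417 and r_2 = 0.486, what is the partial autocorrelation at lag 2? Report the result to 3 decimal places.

0.378

φ_{22} = (r_2 − r_1²) / (1 − r_1²)
r_1² = (0.417)² = 0.173889
Numerator = 0.486 − 0.1739 = 0.3121; denominator = 1 − 0.1739 = 0.8261
φ_{22} = 0.3121 / 0.8261 = 0.378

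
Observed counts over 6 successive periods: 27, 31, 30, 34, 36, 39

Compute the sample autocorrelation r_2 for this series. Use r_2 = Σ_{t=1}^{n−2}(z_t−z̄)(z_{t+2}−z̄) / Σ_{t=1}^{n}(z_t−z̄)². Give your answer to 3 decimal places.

0.133

Mean z̄ = (27 + 31 + 30 + 34 + 36 + 39)/6 = 32.8333
Deviations from mean: -5.8333, -1.8333, -2.8333, 1.1667, 3.1667, 6.1667
Σ(z_t−z̄)(z_{t+2}−z̄) = (16.5278) + (-2.1389) + (-8.9722) + (7.1944) = 12.6111
Denominator Σ(z_t−z̄)² = 94.8333
r_2 = 12.6111 / 94.8333 = 0.133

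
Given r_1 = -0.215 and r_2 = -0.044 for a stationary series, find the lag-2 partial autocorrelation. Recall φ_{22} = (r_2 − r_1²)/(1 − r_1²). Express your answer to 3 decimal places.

-0.095

φ_{22} = (r_2 − r_1²) / (1 − r_1²)
r_1² = (-0.215)² = 0.046225
Numerator = -0.044 − 0.0462 = -0.0902; denominator = 1 − 0.0462 = 0.9538
φ_{22} = -0.0902 / 0.9538 = -0.095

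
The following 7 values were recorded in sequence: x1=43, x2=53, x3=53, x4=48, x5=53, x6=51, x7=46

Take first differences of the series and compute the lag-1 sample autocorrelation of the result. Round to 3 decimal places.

-0.137

First differences Δx: 10, 0, -5, 5, -2, -5
Mean of differences = 0.5000
Numerator Σ(Δx_t−Δx̄)(Δx_{t+1}−Δx̄) = -24.2500
Denominator Σ(Δx_t−Δx̄)² = 177.5000
r_1(Δx) = -24.2500 / 177.5000 = -0.137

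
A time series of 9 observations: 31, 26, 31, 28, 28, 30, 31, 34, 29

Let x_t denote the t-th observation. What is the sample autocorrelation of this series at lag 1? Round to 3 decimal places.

Mean x̄ = (31 + 26 + 31 + 28 + 28 + 30 + 31 + 34 + 29)/9 = 29.7778
Numerator Σ_{t=1}^{8}(x_t−x̄)(x_{t+1}−x̄) = -6.4938
Denominator Σ(x_t−x̄)² = 43.5556
r_1 = -6.4938 / 43.5556 = -0.149

-0.149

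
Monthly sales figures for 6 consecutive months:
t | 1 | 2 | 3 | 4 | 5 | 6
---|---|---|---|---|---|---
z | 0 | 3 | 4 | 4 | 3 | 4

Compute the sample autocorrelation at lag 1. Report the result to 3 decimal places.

0.083

Mean z̄ = (0 + 3 + 4 + 4 + 3 + 4)/6 = 3.0000
Deviations from mean: -3.0000, 0.0000, 1.0000, 1.0000, 0.0000, 1.0000
Numerator Σ_{t=1}^{5}(z_t−z̄)(z_{t+1}−z̄) = 1.0000
Denominator Σ(z_t−z̄)² = 12.0000
r_1 = 1.0000 / 12.0000 = 0.083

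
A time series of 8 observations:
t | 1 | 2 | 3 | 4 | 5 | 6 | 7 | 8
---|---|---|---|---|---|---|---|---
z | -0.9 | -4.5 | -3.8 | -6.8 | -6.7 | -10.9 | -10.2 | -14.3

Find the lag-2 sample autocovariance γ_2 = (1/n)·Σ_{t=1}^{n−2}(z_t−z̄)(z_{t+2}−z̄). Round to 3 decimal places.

Mean z̄ = (-0.9 − 4.5 − 3.8 − 6.8 − 6.7 − 10.9 − 10.2 − 14.3)/8 = -7.2625
Deviations: 6.3625, 2.7625, 3.4625, 0.4625, 0.5625, -3.6375, -2.9375, -7.0375
Σ_{t=1}^{6}(z_t−z̄)(z_{t+2}−z̄) = 47.5197
γ_2 = 47.5197 / 8 = 5.940

5.940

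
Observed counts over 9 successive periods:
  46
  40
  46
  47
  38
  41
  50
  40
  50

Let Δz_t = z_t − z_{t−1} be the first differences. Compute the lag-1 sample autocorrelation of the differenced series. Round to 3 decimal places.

First differences Δz: -6, 6, 1, -9, 3, 9, -10, 10
Mean of differences = 0.5000
Numerator Σ(Δz_t−Δz̄)(Δz_{t+1}−Δz̄) = -229.2500
Denominator Σ(Δz_t−Δz̄)² = 442.0000
r_1(Δz) = -229.2500 / 442.0000 = -0.519

-0.519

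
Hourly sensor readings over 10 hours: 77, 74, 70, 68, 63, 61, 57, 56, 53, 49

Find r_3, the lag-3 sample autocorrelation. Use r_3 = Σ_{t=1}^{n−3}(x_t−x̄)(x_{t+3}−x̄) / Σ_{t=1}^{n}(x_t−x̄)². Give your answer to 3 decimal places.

Mean x̄ = (77 + 74 + 70 + 68 + 63 + 61 + 57 + 56 + 53 + 49)/10 = 62.8000
Numerator Σ_{t=1}^{7}(x_t−x̄)(x_{t+3}−x̄) = 129.2800
Denominator Σ(x_t−x̄)² = 775.6000
r_3 = 129.2800 / 775.6000 = 0.167

0.167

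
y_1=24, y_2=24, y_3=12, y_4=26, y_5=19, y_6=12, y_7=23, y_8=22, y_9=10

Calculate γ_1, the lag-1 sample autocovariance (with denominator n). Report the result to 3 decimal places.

Mean ȳ = (24 + 24 + 12 + 26 + 19 + 12 + 23 + 22 + 10)/9 = 19.1111
Σ_{t=1}^{8}(y_t−ȳ)(y_{t+1}−ȳ) = -102.5679
γ_1 = -102.5679 / 9 = -11.396

-11.396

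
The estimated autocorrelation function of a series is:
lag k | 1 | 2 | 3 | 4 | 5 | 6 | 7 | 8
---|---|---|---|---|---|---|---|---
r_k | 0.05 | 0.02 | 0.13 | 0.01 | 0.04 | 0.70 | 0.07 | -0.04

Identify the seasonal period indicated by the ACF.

6

The largest autocorrelation is r_6 = 0.70; the remaining lags stay at or below 0.13.
The dominant spike at lag 6 indicates a seasonal period of 6.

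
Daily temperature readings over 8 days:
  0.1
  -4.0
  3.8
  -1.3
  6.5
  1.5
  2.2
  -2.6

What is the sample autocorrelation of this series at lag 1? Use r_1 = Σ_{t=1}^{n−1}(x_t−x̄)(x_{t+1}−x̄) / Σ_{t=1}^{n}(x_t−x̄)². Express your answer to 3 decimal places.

Mean x̄ = (0.1 − 4.0 + 3.8 − 1.3 + 6.5 + 1.5 + 2.2 − 2.6)/8 = 0.7750
Numerator Σ_{t=1}^{7}(x_t−x̄)(x_{t+1}−x̄) = -29.0031
Denominator Σ(x_t−x̄)² = 83.4350
r_1 = -29.0031 / 83.4350 = -0.348

-0.348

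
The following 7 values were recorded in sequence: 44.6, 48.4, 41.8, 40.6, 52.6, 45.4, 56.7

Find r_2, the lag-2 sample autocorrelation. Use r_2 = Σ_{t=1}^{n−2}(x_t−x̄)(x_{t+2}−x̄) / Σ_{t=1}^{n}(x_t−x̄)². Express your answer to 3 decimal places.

0.196

Mean x̄ = (44.6 + 48.4 + 41.8 + 40.6 + 52.6 + 45.4 + 56.7)/7 = 47.1571
Deviations from mean: -2.5571, 1.2429, -5.3571, -6.5571, 5.4429, -1.7571, 9.5429
Numerator Σ_{t=1}^{5}(x_t−x̄)(x_{t+2}−x̄) = 39.8535
Denominator Σ(x_t−x̄)² = 203.5571
r_2 = 39.8535 / 203.5571 = 0.196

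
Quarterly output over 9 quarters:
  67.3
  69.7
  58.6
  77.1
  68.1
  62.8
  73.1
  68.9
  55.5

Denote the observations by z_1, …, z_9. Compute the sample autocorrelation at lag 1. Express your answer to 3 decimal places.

-0.361

Mean z̄ = (67.3 + 69.7 + 58.6 + 77.1 + 68.1 + 62.8 + 73.1 + 68.9 + 55.5)/9 = 66.7889
Numerator Σ_{t=1}^{8}(z_t−z̄)(z_{t+1}−z̄) = -134.1812
Denominator Σ(z_t−z̄)² = 371.4689
r_1 = -134.1812 / 371.4689 = -0.361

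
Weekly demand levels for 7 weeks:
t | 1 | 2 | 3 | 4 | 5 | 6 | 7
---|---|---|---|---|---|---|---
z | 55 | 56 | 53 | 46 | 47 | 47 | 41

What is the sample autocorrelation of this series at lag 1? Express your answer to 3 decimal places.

0.456

Mean z̄ = (55 + 56 + 53 + 46 + 47 + 47 + 41)/7 = 49.2857
Deviations from mean: 5.7143, 6.7143, 3.7143, -3.2857, -2.2857, -2.2857, -8.2857
Σ(z_t−z̄)(z_{t+1}−z̄) = (38.3673) + (24.9388) + (-12.2041) + (7.5102) + (5.2245) + (18.9388) = 82.7755
Denominator Σ(z_t−z̄)² = 181.4286
r_1 = 82.7755 / 181.4286 = 0.456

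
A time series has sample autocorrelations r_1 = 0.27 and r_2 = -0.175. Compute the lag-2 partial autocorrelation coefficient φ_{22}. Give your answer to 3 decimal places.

φ_{22} = (r_2 − r_1²) / (1 − r_1²)
r_1² = (0.27)² = 0.0729
Numerator = -0.175 − 0.0729 = -0.2479; denominator = 1 − 0.0729 = 0.9271
φ_{22} = -0.2479 / 0.9271 = -0.267

-0.267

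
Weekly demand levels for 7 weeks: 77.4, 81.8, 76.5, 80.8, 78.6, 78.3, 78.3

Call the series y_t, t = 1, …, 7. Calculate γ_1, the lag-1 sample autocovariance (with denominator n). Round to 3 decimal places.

-2.254

Mean ȳ = (77.4 + 81.8 + 76.5 + 80.8 + 78.6 + 78.3 + 78.3)/7 = 78.8143
Σ_{t=1}^{6}(y_t−ȳ)(y_{t+1}−ȳ) = -15.7788
γ_1 = -15.7788 / 7 = -2.254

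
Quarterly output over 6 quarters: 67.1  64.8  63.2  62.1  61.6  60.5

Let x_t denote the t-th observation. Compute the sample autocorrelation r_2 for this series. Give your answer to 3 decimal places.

0.043

Mean x̄ = (67.1 + 64.8 + 63.2 + 62.1 + 61.6 + 60.5)/6 = 63.2167
Deviations from mean: 3.8833, 1.5833, -0.0167, -1.1167, -1.6167, -2.7167
Σ(x_t−x̄)(x_{t+2}−x̄) = (-0.0647) + (-1.7681) + (0.0269) + (3.0336) = 1.2278
Denominator Σ(x_t−x̄)² = 28.8283
r_2 = 1.2278 / 28.8283 = 0.043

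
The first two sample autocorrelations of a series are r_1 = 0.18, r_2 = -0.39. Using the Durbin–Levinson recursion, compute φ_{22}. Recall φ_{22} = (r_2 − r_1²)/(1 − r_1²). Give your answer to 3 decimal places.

-0.437

φ_{22} = (r_2 − r_1²) / (1 − r_1²)
r_1² = (0.18)² = 0.0324
Numerator = -0.39 − 0.0324 = -0.4224; denominator = 1 − 0.0324 = 0.9676
φ_{22} = -0.4224 / 0.9676 = -0.437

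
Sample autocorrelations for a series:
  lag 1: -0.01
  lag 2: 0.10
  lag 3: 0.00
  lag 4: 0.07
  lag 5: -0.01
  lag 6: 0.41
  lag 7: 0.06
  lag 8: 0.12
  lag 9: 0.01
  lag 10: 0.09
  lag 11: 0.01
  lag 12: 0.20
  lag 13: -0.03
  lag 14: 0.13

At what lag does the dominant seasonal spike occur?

6

The largest autocorrelation is r_6 = 0.41, with a weaker echo at lag 12 (0.20); the remaining lags stay at or below 0.13.
The dominant spike at lag 6 indicates a seasonal period of 6.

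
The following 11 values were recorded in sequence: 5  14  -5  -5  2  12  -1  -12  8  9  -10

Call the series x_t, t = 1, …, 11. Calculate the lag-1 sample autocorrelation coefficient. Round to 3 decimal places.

Mean x̄ = (5 + 14 − 5 − 5 + 2 + 12 − 1 − 12 + 8 + 9 − 10)/11 = 1.5455
Numerator Σ_{t=1}^{10}(x_t−x̄)(x_{t+1}−x̄) = -111.3884
Denominator Σ(x_t−x̄)² = 782.7273
r_1 = -111.3884 / 782.7273 = -0.142

-0.142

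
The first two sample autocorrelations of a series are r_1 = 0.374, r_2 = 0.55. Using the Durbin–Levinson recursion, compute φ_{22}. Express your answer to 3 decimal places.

φ_{22} = (r_2 − r_1²) / (1 − r_1²)
r_1² = (0.374)² = 0.139876
Numerator = 0.55 − 0.1399 = 0.4101; denominator = 1 − 0.1399 = 0.8601
φ_{22} = 0.4101 / 0.8601 = 0.477

0.477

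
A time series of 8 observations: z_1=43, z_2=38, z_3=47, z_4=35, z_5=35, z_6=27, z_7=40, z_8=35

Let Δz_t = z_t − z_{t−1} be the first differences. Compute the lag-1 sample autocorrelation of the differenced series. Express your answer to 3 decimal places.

-0.644

First differences Δz: -5, 9, -12, 0, -8, 13, -5
Mean of differences = -1.1429
Numerator Σ(Δz_t−Δz̄)(Δz_{t+1}−Δz̄) = -321.0204
Denominator Σ(Δz_t−Δz̄)² = 498.8571
r_1(Δz) = -321.0204 / 498.8571 = -0.644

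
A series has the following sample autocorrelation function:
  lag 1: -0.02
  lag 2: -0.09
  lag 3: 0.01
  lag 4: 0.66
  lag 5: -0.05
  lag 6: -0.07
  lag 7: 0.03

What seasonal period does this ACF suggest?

The largest autocorrelation is r_4 = 0.66; the remaining lags stay at or below 0.03.
The dominant spike at lag 4 indicates a seasonal period of 4.

4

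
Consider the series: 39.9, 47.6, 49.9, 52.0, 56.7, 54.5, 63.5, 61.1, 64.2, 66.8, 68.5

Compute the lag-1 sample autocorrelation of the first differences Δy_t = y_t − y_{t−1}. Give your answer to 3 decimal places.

First differences Δy: 7.7, 2.3, 2.1, 4.7, -2.2, 9.0, -2.4, 3.1, 2.6, 1.7
Mean of differences = 2.8600
Numerator Σ(Δy_t−Δȳ)(Δy_{t+1}−Δȳ) = -77.3816
Denominator Σ(Δy_t−Δȳ)² = 120.1440
r_1(Δy) = -77.3816 / 120.1440 = -0.644

-0.644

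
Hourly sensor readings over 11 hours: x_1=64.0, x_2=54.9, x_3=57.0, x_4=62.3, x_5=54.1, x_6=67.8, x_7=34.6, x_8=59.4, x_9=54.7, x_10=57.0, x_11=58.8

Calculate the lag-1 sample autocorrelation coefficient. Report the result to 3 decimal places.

-0.506

Mean x̄ = (64.0 + 54.9 + 57.0 + 62.3 + 54.1 + 67.8 + 34.6 + 59.4 + 54.7 + 57.0 + 58.8)/11 = 56.7818
Numerator Σ_{t=1}^{10}(x_t−x̄)(x_{t+1}−x̄) = -365.0812
Denominator Σ(x_t−x̄)² = 722.0764
r_1 = -365.0812 / 722.0764 = -0.506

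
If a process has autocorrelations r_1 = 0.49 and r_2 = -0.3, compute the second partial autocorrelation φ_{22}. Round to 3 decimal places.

φ_{22} = (r_2 − r_1²) / (1 − r_1²)
r_1² = (0.49)² = 0.2401
Numerator = -0.3 − 0.2401 = -0.5401; denominator = 1 − 0.2401 = 0.7599
φ_{22} = -0.5401 / 0.7599 = -0.711

-0.711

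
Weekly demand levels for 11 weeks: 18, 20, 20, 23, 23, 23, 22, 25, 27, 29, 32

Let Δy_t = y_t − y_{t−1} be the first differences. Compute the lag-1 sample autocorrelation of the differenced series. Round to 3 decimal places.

-0.076

First differences Δy: 2, 0, 3, 0, 0, -1, 3, 2, 2, 3
Mean of differences = 1.4000
Numerator Σ(Δy_t−Δȳ)(Δy_{t+1}−Δȳ) = -1.5600
Denominator Σ(Δy_t−Δȳ)² = 20.4000
r_1(Δy) = -1.5600 / 20.4000 = -0.076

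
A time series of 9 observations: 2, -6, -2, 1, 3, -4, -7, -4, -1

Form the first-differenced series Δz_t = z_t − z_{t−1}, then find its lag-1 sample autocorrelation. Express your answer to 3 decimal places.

-0.038

First differences Δz: -8, 4, 3, 2, -7, -3, 3, 3
Mean of differences = -0.3750
Numerator Σ(Δz_t−Δz̄)(Δz_{t+1}−Δz̄) = -6.3906
Denominator Σ(Δz_t−Δz̄)² = 167.8750
r_1(Δz) = -6.3906 / 167.8750 = -0.038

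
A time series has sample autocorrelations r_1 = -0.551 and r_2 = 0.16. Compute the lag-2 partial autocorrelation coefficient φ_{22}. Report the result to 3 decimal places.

-0.206

φ_{22} = (r_2 − r_1²) / (1 − r_1²)
r_1² = (-0.551)² = 0.303601
Numerator = 0.16 − 0.3036 = -0.1436; denominator = 1 − 0.3036 = 0.6964
φ_{22} = -0.1436 / 0.6964 = -0.206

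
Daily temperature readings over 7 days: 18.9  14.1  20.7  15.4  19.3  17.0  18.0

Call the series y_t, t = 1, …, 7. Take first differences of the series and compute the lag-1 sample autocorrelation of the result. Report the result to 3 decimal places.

First differences Δy: -4.8, 6.6, -5.3, 3.9, -2.3, 1.0
Mean of differences = -0.1500
Numerator Σ(Δy_t−Δȳ)(Δy_{t+1}−Δȳ) = -98.1875
Denominator Σ(Δy_t−Δȳ)² = 116.0550
r_1(Δy) = -98.1875 / 116.0550 = -0.846

-0.846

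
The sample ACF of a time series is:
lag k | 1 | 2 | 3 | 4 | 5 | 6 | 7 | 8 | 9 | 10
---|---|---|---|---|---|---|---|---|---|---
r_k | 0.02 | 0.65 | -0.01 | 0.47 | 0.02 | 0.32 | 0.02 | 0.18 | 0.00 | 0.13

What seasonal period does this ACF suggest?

The largest autocorrelation is r_2 = 0.65, with weaker echoes at lags 4 (0.47), 6 (0.32) and 8 (0.18); the remaining lags stay at or below 0.13.
The dominant spike at lag 2 indicates a seasonal period of 2.

2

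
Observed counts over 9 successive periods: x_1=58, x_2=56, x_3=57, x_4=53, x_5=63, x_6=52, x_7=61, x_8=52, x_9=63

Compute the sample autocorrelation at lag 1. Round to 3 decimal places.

-0.797

Mean x̄ = (58 + 56 + 57 + 53 + 63 + 52 + 61 + 52 + 63)/9 = 57.2222
Numerator Σ_{t=1}^{8}(x_t−x̄)(x_{t+1}−x̄) = -123.9383
Denominator Σ(x_t−x̄)² = 155.5556
r_1 = -123.9383 / 155.5556 = -0.797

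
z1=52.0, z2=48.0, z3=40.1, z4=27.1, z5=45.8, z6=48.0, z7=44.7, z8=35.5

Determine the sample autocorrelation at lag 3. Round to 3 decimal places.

-0.429

Mean z̄ = (52.0 + 48.0 + 40.1 + 27.1 + 45.8 + 48.0 + 44.7 + 35.5)/8 = 42.6500
Numerator Σ_{t=1}^{5}(z_t−z̄)(z_{t+3}−z̄) = -196.5825
Denominator Σ(z_t−z̄)² = 458.2200
r_3 = -196.5825 / 458.2200 = -0.429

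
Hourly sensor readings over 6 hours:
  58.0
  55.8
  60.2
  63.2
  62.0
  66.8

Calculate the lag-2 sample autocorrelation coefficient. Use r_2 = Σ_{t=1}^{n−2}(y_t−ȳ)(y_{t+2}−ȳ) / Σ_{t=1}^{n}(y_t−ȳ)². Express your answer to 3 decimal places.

0.038

Mean ȳ = (58.0 + 55.8 + 60.2 + 63.2 + 62.0 + 66.8)/6 = 61.0000
Deviations from mean: -3.0000, -5.2000, -0.8000, 2.2000, 1.0000, 5.8000
Numerator Σ_{t=1}^{4}(y_t−ȳ)(y_{t+2}−ȳ) = 2.9200
Denominator Σ(y_t−ȳ)² = 76.1600
r_2 = 2.9200 / 76.1600 = 0.038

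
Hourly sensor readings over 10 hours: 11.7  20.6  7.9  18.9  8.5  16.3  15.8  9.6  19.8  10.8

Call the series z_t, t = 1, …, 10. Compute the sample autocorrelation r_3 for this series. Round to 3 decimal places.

Mean z̄ = (11.7 + 20.6 + 7.9 + 18.9 + 8.5 + 16.3 + 15.8 + 9.6 + 19.8 + 10.8)/10 = 13.9900
Σ(z_t−z̄)(z_{t+3}−z̄) = (-11.2439) + (-36.2889) + (-14.0679) + (8.8871) + (24.1011) + (13.4211) + (-5.7739) = -20.9653
Denominator Σ(z_t−z̄)² = 212.0890
r_3 = -20.9653 / 212.0890 = -0.099

-0.099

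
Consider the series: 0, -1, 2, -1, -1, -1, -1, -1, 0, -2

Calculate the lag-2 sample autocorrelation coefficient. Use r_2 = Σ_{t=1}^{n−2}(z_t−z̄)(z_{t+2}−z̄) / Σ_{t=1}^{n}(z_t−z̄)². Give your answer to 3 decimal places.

Mean z̄ = (0 − 1 + 2 − 1 − 1 − 1 − 1 − 1 + 0 − 2)/10 = -0.6000
Numerator Σ_{t=1}^{8}(z_t−z̄)(z_{t+2}−z̄) = 1.4800
Denominator Σ(z_t−z̄)² = 10.4000
r_2 = 1.4800 / 10.4000 = 0.142

0.142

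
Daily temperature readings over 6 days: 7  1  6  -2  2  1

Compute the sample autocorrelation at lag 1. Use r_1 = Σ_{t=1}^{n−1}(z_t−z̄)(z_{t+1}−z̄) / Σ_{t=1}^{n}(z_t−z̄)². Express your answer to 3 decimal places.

-0.430

Mean z̄ = (7 + 1 + 6 − 2 + 2 + 1)/6 = 2.5000
Deviations from mean: 4.5000, -1.5000, 3.5000, -4.5000, -0.5000, -1.5000
Σ(z_t−z̄)(z_{t+1}−z̄) = (-6.7500) + (-5.2500) + (-15.7500) + (2.2500) + (0.7500) = -24.7500
Denominator Σ(z_t−z̄)² = 57.5000
r_1 = -24.7500 / 57.5000 = -0.430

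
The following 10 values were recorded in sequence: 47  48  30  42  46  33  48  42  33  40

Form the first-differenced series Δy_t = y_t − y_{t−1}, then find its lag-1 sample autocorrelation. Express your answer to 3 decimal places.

First differences Δy: 1, -18, 12, 4, -13, 15, -6, -9, 7
Mean of differences = -0.7778
Numerator Σ(Δy_t−Δȳ)(Δy_{t+1}−Δȳ) = -544.2716
Denominator Σ(Δy_t−Δȳ)² = 1039.5556
r_1(Δy) = -544.2716 / 1039.5556 = -0.524

-0.524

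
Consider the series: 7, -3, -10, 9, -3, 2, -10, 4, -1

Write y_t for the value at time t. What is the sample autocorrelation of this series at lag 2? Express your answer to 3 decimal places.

Mean ȳ = (7 − 3 − 10 + 9 − 3 + 2 − 10 + 4 − 1)/9 = -0.5556
Σ(y_t−ȳ)(y_{t+2}−ȳ) = (-71.3580) + (-23.3580) + (23.0864) + (24.4198) + (23.0864) + (11.6420) + (4.1975) = -8.2840
Denominator Σ(y_t−ȳ)² = 366.2222
r_2 = -8.2840 / 366.2222 = -0.023

-0.023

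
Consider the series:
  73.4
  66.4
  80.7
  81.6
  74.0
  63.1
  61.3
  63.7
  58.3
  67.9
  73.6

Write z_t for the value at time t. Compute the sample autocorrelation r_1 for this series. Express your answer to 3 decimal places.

0.481

Mean z̄ = (73.4 + 66.4 + 80.7 + 81.6 + 74.0 + 63.1 + 61.3 + 63.7 + 58.3 + 67.9 + 73.6)/11 = 69.4545
Numerator Σ_{t=1}^{10}(z_t−z̄)(z_{t+1}−z̄) = 290.3316
Denominator Σ(z_t−z̄)² = 603.5473
r_1 = 290.3316 / 603.5473 = 0.481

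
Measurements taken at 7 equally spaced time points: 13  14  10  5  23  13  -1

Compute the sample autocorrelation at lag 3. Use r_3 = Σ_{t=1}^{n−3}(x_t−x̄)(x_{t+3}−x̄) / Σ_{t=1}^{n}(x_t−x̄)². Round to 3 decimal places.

0.275

Mean x̄ = (13 + 14 + 10 + 5 + 23 + 13 − 1)/7 = 11.0000
Deviations from mean: 2.0000, 3.0000, -1.0000, -6.0000, 12.0000, 2.0000, -12.0000
Σ(x_t−x̄)(x_{t+3}−x̄) = (-12.0000) + (36.0000) + (-2.0000) + (72.0000) = 94.0000
Denominator Σ(x_t−x̄)² = 342.0000
r_3 = 94.0000 / 342.0000 = 0.275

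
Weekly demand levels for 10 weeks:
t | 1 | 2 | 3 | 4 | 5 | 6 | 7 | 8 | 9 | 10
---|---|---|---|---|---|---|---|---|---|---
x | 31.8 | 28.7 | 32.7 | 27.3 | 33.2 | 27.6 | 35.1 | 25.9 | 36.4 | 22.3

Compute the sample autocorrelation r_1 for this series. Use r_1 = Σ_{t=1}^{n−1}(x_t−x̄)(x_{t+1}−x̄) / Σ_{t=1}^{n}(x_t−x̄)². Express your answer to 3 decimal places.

Mean x̄ = (31.8 + 28.7 + 32.7 + 27.3 + 33.2 + 27.6 + 35.1 + 25.9 + 36.4 + 22.3)/10 = 30.1000
Numerator Σ_{t=1}^{9}(x_t−x̄)(x_{t+1}−x̄) = -138.8300
Denominator Σ(x_t−x̄)² = 178.4800
r_1 = -138.8300 / 178.4800 = -0.778

-0.778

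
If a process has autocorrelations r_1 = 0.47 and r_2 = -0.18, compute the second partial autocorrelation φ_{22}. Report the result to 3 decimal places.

φ_{22} = (r_2 − r_1²) / (1 − r_1²)
r_1² = (0.47)² = 0.2209
Numerator = -0.18 − 0.2209 = -0.4009; denominator = 1 − 0.2209 = 0.7791
φ_{22} = -0.4009 / 0.7791 = -0.515

-0.515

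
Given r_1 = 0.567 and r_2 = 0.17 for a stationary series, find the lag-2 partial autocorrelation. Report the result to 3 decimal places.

-0.223

φ_{22} = (r_2 − r_1²) / (1 − r_1²)
r_1² = (0.567)² = 0.321489
Numerator = 0.17 − 0.3215 = -0.1515; denominator = 1 − 0.3215 = 0.6785
φ_{22} = -0.1515 / 0.6785 = -0.223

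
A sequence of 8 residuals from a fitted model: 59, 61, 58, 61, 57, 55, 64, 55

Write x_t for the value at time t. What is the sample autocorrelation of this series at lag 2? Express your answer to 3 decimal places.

Mean x̄ = (59 + 61 + 58 + 61 + 57 + 55 + 64 + 55)/8 = 58.7500
Deviations from mean: 0.2500, 2.2500, -0.7500, 2.2500, -1.7500, -3.7500, 5.2500, -3.7500
Σ(x_t−x̄)(x_{t+2}−x̄) = (-0.1875) + (5.0625) + (1.3125) + (-8.4375) + (-9.1875) + (14.0625) = 2.6250
Denominator Σ(x_t−x̄)² = 69.5000
r_2 = 2.6250 / 69.5000 = 0.038

0.038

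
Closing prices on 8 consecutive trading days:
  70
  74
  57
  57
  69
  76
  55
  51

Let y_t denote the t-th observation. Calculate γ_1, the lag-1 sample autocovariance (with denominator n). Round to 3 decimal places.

Mean ȳ = (70 + 74 + 57 + 57 + 69 + 76 + 55 + 51)/8 = 63.6250
Deviations: 6.3750, 10.3750, -6.6250, -6.6250, 5.3750, 12.3750, -8.6250, -12.6250
Σ_{t=1}^{7}(y_t−ȳ)(y_{t+1}−ȳ) = 74.3594
γ_1 = 74.3594 / 8 = 9.295

9.295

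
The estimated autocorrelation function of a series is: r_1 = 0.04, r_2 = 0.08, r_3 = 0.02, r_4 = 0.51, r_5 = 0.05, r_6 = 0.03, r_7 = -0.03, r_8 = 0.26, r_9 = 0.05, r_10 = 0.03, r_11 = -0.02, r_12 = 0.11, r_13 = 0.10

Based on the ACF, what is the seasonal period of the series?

4

The largest autocorrelation is r_4 = 0.51, with a weaker echo at lag 8 (0.26); the remaining lags stay at or below 0.11.
The dominant spike at lag 4 indicates a seasonal period of 4.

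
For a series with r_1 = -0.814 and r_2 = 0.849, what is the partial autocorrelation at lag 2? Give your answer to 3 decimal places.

0.552

φ_{22} = (r_2 − r_1²) / (1 − r_1²)
r_1² = (-0.814)² = 0.662596
Numerator = 0.849 − 0.6626 = 0.1864; denominator = 1 − 0.6626 = 0.3374
φ_{22} = 0.1864 / 0.3374 = 0.552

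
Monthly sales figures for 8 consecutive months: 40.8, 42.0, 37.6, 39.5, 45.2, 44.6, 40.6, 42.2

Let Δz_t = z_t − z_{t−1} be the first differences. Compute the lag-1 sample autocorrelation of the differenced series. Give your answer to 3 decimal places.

-0.132

First differences Δz: 1.2, -4.4, 1.9, 5.7, -0.6, -4.0, 1.6
Mean of differences = 0.2000
Numerator Σ(Δz_t−Δz̄)(Δz_{t+1}−Δz̄) = -9.9900
Denominator Σ(Δz_t−Δz̄)² = 75.5400
r_1(Δz) = -9.9900 / 75.5400 = -0.132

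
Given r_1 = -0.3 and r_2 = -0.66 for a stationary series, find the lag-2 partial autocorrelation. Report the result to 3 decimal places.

-0.824

φ_{22} = (r_2 − r_1²) / (1 − r_1²)
r_1² = (-0.3)² = 0.09
Numerator = -0.66 − 0.0900 = -0.7500; denominator = 1 − 0.0900 = 0.9100
φ_{22} = -0.7500 / 0.9100 = -0.824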